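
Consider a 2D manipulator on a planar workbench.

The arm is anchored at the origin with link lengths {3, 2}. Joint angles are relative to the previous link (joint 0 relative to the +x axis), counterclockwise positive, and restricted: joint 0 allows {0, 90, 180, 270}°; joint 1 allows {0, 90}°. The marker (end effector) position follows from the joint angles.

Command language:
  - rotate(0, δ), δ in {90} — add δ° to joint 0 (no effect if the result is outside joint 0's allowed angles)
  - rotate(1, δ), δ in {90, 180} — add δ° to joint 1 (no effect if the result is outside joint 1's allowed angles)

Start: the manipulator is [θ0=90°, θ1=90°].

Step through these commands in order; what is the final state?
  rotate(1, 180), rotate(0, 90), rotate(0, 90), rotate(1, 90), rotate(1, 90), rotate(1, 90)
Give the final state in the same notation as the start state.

[θ0=270°, θ1=90°]

t0: [θ0=90°, θ1=90°]
[1] after rotate(1, 180): [θ0=90°, θ1=90°]
[2] after rotate(0, 90): [θ0=180°, θ1=90°]
[3] after rotate(0, 90): [θ0=270°, θ1=90°]
[4] after rotate(1, 90): [θ0=270°, θ1=90°]
[5] after rotate(1, 90): [θ0=270°, θ1=90°]
[6] after rotate(1, 90): [θ0=270°, θ1=90°]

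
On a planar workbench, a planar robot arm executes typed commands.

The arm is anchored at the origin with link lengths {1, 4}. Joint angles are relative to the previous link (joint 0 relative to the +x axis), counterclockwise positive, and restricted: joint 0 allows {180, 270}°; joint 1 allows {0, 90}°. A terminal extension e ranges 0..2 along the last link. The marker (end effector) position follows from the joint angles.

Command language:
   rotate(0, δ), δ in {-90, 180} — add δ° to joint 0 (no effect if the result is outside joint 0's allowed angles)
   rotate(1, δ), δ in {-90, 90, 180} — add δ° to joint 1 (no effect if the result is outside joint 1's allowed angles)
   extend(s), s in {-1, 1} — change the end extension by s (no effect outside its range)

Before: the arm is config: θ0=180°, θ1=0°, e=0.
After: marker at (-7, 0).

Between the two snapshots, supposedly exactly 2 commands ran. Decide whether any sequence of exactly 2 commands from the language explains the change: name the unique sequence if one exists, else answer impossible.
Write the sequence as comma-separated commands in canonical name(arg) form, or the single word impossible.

extend(1), extend(1)

t0: config: θ0=180°, θ1=0°, e=0
step 1 (extend(1)): config: θ0=180°, θ1=0°, e=1
step 2 (extend(1)): config: θ0=180°, θ1=0°, e=2
no rival 2-sequence matches.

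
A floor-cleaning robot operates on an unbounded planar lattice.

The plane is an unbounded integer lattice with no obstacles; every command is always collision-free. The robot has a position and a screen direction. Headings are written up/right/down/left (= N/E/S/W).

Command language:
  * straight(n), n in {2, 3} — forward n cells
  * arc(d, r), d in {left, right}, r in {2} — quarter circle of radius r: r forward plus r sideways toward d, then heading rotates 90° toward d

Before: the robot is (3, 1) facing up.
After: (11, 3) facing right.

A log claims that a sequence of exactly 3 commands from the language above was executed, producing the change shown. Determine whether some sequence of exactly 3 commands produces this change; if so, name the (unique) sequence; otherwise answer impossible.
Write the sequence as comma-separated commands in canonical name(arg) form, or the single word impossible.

arc(right, 2), straight(3), straight(3)

key: position moved to (11,3) AND the heading swung to E — translation plus rotation needed
begin: (3, 1) facing up
1. arc(right, 2) → (5, 3) facing right
2. straight(3) → (8, 3) facing right
3. straight(3) → (11, 3) facing right
all 64 alternatives checked — unique.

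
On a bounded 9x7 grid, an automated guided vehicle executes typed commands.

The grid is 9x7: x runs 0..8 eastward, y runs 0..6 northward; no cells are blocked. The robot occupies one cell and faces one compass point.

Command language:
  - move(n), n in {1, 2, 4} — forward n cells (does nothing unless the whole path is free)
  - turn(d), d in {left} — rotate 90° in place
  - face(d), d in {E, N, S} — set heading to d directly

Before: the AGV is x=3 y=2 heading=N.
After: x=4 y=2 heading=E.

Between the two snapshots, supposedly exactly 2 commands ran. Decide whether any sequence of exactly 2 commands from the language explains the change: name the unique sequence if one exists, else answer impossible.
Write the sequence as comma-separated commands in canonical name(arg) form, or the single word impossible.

key: position moved to (4,2) AND the heading swung to E — translation plus rotation needed
initial: x=3 y=2 heading=N
[1] after face(E): x=3 y=2 heading=E
[2] after move(1): x=4 y=2 heading=E
no other 2-command option fits: unique.

face(E), move(1)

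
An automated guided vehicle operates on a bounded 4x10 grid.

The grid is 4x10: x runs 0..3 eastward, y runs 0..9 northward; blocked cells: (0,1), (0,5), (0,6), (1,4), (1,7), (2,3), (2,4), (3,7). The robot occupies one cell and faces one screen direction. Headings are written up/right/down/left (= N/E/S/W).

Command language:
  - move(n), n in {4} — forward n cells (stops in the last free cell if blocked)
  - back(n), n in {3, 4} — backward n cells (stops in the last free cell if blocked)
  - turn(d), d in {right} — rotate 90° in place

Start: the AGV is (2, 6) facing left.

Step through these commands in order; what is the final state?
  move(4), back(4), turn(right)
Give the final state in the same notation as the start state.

(3, 6) facing up

t0: (2, 6) facing left
1. move(4) → (1, 6) facing left
2. back(4) → (3, 6) facing left
3. turn(right) → (3, 6) facing up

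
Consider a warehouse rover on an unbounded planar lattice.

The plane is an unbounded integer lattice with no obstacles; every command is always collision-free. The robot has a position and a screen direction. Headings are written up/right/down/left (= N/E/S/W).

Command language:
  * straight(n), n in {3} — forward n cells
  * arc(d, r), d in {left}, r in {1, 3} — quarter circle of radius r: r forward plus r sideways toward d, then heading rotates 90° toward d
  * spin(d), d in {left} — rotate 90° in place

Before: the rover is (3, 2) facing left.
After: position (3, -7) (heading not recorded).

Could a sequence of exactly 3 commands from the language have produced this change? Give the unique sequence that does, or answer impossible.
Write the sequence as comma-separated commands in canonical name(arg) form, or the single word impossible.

arc(left, 3), straight(3), arc(left, 3)

begin: (3, 2) facing left
[1] after arc(left, 3): (0, -1) facing down
[2] after straight(3): (0, -4) facing down
[3] after arc(left, 3): (3, -7) facing right
no other 3-command option fits: unique.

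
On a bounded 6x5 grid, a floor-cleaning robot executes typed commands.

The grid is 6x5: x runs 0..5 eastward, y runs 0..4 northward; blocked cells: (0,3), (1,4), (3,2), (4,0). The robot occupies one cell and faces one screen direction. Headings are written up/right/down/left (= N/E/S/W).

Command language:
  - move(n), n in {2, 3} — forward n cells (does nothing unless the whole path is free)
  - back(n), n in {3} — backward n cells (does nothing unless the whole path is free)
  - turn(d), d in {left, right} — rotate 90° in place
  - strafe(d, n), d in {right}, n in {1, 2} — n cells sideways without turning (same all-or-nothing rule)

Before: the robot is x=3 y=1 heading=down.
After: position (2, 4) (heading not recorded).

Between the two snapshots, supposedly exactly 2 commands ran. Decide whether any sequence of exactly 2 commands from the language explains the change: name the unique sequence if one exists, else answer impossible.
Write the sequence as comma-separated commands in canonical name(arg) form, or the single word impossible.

key: order matters: swapping strafe(right, 1) and back(3) lands elsewhere
t0: x=3 y=1 heading=down
1. strafe(right, 1) → x=2 y=1 heading=down
2. back(3) → x=2 y=4 heading=down
uniquely the one of 49 2-step routes that fits.

strafe(right, 1), back(3)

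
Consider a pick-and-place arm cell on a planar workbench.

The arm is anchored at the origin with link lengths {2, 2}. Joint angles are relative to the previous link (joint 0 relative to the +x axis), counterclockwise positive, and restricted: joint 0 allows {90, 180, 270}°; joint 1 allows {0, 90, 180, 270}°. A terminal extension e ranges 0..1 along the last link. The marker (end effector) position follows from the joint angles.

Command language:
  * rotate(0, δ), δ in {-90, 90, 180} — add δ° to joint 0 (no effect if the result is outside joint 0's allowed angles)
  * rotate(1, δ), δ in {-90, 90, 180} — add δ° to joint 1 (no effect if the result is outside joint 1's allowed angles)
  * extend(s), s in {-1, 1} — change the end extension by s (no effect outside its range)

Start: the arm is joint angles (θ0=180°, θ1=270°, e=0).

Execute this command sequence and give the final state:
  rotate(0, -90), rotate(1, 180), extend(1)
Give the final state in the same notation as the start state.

joint angles (θ0=90°, θ1=90°, e=1)

begin: joint angles (θ0=180°, θ1=270°, e=0)
1. rotate(0, -90) → joint angles (θ0=90°, θ1=270°, e=0)
2. rotate(1, 180) → joint angles (θ0=90°, θ1=90°, e=0)
3. extend(1) → joint angles (θ0=90°, θ1=90°, e=1)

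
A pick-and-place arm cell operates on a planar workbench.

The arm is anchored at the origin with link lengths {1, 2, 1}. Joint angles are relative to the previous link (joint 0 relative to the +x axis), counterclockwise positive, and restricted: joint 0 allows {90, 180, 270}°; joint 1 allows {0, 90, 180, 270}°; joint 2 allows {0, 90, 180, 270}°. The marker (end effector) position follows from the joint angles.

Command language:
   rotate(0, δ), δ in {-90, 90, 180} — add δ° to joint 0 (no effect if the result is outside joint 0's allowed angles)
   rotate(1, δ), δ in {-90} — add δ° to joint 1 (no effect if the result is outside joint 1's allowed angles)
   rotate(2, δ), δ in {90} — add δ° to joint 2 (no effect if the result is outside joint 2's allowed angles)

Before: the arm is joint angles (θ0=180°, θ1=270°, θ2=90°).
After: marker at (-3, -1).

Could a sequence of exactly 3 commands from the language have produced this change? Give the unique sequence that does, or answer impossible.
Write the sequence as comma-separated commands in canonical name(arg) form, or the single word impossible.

rotate(1, -90), rotate(1, -90), rotate(1, -90)

begin: joint angles (θ0=180°, θ1=270°, θ2=90°)
1. rotate(1, -90) → joint angles (θ0=180°, θ1=180°, θ2=90°)
2. rotate(1, -90) → joint angles (θ0=180°, θ1=90°, θ2=90°)
3. rotate(1, -90) → joint angles (θ0=180°, θ1=0°, θ2=90°)
uniquely the one of 125 3-step routes that fits.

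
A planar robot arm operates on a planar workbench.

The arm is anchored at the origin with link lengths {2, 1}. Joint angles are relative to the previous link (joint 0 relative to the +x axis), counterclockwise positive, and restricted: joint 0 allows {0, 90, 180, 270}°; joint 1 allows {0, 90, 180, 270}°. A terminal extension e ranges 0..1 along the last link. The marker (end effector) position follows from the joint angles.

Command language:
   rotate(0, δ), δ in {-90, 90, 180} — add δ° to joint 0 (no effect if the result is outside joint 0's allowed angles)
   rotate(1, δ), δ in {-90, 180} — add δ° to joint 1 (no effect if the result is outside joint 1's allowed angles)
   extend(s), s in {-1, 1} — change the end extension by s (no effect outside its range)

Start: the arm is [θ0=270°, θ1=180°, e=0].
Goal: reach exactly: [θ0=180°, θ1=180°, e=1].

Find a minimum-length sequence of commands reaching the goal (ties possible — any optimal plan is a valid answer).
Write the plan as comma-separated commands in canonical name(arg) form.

start: [θ0=270°, θ1=180°, e=0]
1. extend(1) → [θ0=270°, θ1=180°, e=1]
2. rotate(0, -90) → [θ0=180°, θ1=180°, e=1]
minimal: 2 command(s), checked below 2.

extend(1), rotate(0, -90)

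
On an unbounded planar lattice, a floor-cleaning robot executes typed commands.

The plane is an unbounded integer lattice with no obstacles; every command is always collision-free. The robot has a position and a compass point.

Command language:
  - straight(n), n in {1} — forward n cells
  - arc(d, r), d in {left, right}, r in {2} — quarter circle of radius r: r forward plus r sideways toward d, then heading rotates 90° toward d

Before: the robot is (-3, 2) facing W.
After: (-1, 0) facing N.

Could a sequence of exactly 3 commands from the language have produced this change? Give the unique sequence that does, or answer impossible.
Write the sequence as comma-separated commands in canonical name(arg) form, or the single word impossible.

key: cell and facing (now N) both changed — the 3 commands mix motion and turning
from: (-3, 2) facing W
step 1 (arc(left, 2)): (-5, 0) facing S
step 2 (arc(left, 2)): (-3, -2) facing E
step 3 (arc(left, 2)): (-1, 0) facing N
no rival 3-sequence matches.

arc(left, 2), arc(left, 2), arc(left, 2)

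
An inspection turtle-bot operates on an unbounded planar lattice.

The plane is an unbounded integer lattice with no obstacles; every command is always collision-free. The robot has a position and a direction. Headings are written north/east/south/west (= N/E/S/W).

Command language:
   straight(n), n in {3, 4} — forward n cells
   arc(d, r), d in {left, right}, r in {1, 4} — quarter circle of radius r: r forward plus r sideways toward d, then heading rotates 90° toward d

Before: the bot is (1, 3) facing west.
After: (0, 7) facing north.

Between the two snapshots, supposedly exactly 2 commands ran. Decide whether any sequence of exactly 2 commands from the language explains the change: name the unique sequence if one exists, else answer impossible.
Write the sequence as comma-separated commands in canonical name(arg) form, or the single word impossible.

key: position moved to (0,7) AND the heading swung to N — translation plus rotation needed
start: (1, 3) facing west
[1] after arc(right, 1): (0, 4) facing north
[2] after straight(3): (0, 7) facing north
no other 2-command option fits: unique.

arc(right, 1), straight(3)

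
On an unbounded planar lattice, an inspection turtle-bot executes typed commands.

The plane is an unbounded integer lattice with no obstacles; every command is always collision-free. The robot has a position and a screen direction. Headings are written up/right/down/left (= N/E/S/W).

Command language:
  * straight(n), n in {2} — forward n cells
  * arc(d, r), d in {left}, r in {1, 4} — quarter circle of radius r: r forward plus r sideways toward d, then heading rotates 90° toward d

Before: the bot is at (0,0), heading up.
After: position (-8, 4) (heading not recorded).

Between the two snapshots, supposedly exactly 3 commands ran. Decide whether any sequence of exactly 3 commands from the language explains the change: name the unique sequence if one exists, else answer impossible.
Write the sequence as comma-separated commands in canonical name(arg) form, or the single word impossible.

arc(left, 4), straight(2), straight(2)

key: running straight(2) before arc(left, 4) would end elsewhere — order is forced
initial: at (0,0), heading up
[1] after arc(left, 4): at (-4,4), heading left
[2] after straight(2): at (-6,4), heading left
[3] after straight(2): at (-8,4), heading left
all 27 alternatives checked — unique.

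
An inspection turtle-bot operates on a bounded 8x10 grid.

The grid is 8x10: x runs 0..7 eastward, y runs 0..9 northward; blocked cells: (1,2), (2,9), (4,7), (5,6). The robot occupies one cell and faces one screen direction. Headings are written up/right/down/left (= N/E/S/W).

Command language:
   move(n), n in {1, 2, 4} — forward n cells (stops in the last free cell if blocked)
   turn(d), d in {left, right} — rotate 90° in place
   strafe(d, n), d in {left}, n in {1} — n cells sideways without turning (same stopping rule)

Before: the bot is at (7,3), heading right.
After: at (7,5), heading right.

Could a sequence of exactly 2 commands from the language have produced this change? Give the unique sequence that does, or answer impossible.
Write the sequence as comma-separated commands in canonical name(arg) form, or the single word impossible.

strafe(left, 1), strafe(left, 1)

key: heading stays E — no command in the sequence turns
from: at (7,3), heading right
t=1 strafe(left, 1) ⇒ at (7,4), heading right
t=2 strafe(left, 1) ⇒ at (7,5), heading right
no rival 2-sequence matches.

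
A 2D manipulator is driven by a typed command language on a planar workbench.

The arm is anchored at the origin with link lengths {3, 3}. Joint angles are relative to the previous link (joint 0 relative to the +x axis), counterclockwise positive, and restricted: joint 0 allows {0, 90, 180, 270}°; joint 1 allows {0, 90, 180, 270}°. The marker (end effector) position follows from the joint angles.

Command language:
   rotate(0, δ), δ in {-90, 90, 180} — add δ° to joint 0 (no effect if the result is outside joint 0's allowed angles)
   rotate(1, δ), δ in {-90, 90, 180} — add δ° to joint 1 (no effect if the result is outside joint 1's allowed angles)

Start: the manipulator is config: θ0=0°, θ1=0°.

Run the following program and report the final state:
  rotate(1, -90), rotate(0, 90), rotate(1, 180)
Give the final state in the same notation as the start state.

config: θ0=90°, θ1=90°

initial: config: θ0=0°, θ1=0°
step 1 (rotate(1, -90)): config: θ0=0°, θ1=270°
step 2 (rotate(0, 90)): config: θ0=90°, θ1=270°
step 3 (rotate(1, 180)): config: θ0=90°, θ1=90°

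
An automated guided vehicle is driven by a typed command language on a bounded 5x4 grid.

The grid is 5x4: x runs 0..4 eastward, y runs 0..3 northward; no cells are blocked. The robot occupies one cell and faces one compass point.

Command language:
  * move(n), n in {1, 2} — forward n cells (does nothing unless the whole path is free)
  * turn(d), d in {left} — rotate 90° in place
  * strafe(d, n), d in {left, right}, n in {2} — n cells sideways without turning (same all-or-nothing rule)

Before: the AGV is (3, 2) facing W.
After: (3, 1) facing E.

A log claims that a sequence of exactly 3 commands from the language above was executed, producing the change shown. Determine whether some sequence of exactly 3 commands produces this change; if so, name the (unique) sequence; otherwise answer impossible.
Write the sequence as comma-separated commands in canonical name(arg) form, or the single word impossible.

turn(left), move(1), turn(left)

key: cell and facing (now E) both changed — the 3 commands mix motion and turning
start: (3, 2) facing W
t=1 turn(left) ⇒ (3, 2) facing S
t=2 move(1) ⇒ (3, 1) facing S
t=3 turn(left) ⇒ (3, 1) facing E
all 125 alternatives checked — unique.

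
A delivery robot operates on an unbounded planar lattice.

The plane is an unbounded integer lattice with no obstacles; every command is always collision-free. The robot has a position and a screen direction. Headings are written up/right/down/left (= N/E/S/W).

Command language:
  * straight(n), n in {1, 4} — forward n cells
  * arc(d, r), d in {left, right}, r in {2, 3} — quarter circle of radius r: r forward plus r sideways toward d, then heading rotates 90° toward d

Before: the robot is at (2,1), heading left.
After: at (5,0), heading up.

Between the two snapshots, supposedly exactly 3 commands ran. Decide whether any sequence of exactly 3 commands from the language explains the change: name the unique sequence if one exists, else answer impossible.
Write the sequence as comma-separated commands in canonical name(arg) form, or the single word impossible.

key: position moved to (5,0) AND the heading swung to N — translation plus rotation needed
t0: at (2,1), heading left
1. arc(left, 2) → at (0,-1), heading down
2. arc(left, 2) → at (2,-3), heading right
3. arc(left, 3) → at (5,0), heading up
all 216 alternatives checked — unique.

arc(left, 2), arc(left, 2), arc(left, 3)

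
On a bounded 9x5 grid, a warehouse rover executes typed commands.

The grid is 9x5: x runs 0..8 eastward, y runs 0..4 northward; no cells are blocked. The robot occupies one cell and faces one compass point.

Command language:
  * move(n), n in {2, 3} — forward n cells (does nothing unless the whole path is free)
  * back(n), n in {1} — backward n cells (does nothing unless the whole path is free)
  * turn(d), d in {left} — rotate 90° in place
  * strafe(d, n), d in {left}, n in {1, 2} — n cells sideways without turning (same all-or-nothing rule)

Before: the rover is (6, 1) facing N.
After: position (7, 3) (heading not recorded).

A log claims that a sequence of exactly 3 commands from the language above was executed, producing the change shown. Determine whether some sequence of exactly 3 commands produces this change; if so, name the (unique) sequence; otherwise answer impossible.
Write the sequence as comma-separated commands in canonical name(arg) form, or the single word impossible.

key: order matters: swapping move(2) and back(1) lands elsewhere
initial: (6, 1) facing N
t=1 move(2) ⇒ (6, 3) facing N
t=2 turn(left) ⇒ (6, 3) facing W
t=3 back(1) ⇒ (7, 3) facing W
no rival 3-sequence matches.

move(2), turn(left), back(1)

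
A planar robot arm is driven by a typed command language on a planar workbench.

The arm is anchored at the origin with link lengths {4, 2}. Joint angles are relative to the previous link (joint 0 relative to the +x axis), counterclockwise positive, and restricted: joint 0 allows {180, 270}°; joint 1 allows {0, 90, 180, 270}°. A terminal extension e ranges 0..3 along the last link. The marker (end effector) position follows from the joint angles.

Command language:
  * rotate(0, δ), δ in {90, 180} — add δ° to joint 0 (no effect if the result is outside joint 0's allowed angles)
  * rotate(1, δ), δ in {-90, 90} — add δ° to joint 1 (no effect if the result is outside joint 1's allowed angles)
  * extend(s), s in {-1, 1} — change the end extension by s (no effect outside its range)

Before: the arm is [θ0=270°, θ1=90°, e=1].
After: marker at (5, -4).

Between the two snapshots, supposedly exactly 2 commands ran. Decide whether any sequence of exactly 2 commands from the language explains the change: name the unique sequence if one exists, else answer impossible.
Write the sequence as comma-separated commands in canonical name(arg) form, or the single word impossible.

from: [θ0=270°, θ1=90°, e=1]
[1] after extend(1): [θ0=270°, θ1=90°, e=2]
[2] after extend(1): [θ0=270°, θ1=90°, e=3]
all 36 alternatives checked — unique.

extend(1), extend(1)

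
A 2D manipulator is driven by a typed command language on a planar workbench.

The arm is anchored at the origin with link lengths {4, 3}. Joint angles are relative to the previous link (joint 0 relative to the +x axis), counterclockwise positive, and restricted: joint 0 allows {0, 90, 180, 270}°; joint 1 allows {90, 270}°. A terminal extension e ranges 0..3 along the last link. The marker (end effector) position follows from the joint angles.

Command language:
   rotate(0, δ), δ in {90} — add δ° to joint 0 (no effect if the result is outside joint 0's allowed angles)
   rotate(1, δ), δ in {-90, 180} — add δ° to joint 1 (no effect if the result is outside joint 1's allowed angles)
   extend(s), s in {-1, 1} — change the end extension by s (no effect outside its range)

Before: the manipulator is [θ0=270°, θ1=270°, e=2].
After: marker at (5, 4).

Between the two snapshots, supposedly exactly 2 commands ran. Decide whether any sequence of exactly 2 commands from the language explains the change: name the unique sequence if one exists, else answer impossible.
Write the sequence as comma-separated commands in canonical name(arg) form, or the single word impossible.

initial: [θ0=270°, θ1=270°, e=2]
step 1 (rotate(0, 90)): [θ0=0°, θ1=270°, e=2]
step 2 (rotate(0, 90)): [θ0=90°, θ1=270°, e=2]
all 25 alternatives checked — unique.

rotate(0, 90), rotate(0, 90)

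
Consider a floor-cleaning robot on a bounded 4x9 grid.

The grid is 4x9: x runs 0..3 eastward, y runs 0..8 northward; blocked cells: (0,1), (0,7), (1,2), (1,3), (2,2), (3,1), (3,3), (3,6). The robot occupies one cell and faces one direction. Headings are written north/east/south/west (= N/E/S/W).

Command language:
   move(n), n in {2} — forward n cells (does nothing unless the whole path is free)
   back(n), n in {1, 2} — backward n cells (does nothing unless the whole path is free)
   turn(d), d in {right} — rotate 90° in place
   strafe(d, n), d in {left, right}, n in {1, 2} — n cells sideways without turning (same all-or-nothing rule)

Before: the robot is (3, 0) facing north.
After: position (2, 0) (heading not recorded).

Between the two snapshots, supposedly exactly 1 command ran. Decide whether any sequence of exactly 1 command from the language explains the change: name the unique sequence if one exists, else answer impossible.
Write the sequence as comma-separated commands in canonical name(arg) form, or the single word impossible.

strafe(left, 1)

begin: (3, 0) facing north
t=1 strafe(left, 1) ⇒ (2, 0) facing north
all 8 alternatives checked — unique.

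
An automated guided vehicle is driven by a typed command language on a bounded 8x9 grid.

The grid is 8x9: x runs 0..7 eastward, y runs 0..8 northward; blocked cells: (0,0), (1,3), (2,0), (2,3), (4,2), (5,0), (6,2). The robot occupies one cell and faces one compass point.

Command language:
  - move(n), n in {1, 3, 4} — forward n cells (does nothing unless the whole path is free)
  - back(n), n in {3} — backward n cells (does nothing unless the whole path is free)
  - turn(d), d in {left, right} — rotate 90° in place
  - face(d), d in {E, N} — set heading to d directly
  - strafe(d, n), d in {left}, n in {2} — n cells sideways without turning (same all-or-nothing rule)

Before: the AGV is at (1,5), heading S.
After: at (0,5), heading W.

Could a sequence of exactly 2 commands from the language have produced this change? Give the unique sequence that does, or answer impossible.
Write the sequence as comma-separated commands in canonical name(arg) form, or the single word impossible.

key: position moved to (0,5) AND the heading swung to W — translation plus rotation needed
start: at (1,5), heading S
1. turn(right) → at (1,5), heading W
2. move(1) → at (0,5), heading W
no other 2-command option fits: unique.

turn(right), move(1)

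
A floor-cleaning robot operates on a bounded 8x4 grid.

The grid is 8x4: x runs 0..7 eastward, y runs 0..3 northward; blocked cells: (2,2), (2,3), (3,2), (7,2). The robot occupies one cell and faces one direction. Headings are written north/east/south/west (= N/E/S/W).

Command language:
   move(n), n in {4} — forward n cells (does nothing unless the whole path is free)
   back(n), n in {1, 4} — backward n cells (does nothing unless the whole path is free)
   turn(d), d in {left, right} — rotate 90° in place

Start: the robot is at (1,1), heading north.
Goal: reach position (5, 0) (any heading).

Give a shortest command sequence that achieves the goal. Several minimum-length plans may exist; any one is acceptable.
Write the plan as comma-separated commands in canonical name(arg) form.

back(1), turn(left), back(4)

begin: at (1,1), heading north
1. back(1) → at (1,0), heading north
2. turn(left) → at (1,0), heading west
3. back(4) → at (5,0), heading west
nothing shorter than 3 reaches the goal.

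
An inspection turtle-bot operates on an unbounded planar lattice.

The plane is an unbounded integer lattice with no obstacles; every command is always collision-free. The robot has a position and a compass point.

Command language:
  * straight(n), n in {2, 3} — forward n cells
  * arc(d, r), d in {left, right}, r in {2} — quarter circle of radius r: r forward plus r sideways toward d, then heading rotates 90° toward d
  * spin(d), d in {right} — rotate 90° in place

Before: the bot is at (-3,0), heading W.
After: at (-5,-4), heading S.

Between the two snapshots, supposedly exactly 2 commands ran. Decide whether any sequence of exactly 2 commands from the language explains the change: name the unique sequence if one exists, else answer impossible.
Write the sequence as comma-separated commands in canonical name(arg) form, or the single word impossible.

key: cell and facing (now S) both changed — the 2 commands mix motion and turning
start: at (-3,0), heading W
step 1 (arc(left, 2)): at (-5,-2), heading S
step 2 (straight(2)): at (-5,-4), heading S
uniquely the one of 25 2-step routes that fits.

arc(left, 2), straight(2)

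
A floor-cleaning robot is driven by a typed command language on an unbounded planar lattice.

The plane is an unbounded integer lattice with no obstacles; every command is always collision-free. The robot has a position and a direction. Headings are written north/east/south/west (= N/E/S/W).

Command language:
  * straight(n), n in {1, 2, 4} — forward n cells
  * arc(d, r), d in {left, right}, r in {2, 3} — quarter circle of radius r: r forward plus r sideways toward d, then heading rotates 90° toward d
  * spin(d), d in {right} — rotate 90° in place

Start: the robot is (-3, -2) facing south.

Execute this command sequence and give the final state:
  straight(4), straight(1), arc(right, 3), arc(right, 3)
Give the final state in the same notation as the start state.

(-9, -7) facing north

start: (-3, -2) facing south
t=1 straight(4) ⇒ (-3, -6) facing south
t=2 straight(1) ⇒ (-3, -7) facing south
t=3 arc(right, 3) ⇒ (-6, -10) facing west
t=4 arc(right, 3) ⇒ (-9, -7) facing north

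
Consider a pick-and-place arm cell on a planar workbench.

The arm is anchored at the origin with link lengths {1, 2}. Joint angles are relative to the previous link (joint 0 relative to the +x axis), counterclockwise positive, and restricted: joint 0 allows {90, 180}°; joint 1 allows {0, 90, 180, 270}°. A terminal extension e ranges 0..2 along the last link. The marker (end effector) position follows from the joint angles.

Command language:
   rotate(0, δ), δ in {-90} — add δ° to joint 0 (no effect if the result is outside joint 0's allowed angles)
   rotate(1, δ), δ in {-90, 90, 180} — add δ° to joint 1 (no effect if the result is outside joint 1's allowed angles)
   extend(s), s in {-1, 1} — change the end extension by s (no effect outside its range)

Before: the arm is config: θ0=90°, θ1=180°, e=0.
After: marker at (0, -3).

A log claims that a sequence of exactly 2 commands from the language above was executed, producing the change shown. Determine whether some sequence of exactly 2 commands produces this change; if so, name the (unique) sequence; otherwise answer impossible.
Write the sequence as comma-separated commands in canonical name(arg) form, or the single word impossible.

t0: config: θ0=90°, θ1=180°, e=0
1. extend(1) → config: θ0=90°, θ1=180°, e=1
2. extend(1) → config: θ0=90°, θ1=180°, e=2
no rival 2-sequence matches.

extend(1), extend(1)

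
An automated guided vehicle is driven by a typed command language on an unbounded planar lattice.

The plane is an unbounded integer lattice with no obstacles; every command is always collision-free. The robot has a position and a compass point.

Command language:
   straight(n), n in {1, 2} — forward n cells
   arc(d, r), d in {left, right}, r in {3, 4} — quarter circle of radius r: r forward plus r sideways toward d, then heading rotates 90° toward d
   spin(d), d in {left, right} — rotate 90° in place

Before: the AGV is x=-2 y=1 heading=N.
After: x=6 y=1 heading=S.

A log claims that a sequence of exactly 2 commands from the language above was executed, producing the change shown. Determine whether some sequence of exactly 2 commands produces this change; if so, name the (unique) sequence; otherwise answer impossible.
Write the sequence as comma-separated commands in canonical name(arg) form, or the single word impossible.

arc(right, 4), arc(right, 4)

key: cell and facing (now S) both changed — the 2 commands mix motion and turning
from: x=-2 y=1 heading=N
t=1 arc(right, 4) ⇒ x=2 y=5 heading=E
t=2 arc(right, 4) ⇒ x=6 y=1 heading=S
uniquely the one of 64 2-step routes that fits.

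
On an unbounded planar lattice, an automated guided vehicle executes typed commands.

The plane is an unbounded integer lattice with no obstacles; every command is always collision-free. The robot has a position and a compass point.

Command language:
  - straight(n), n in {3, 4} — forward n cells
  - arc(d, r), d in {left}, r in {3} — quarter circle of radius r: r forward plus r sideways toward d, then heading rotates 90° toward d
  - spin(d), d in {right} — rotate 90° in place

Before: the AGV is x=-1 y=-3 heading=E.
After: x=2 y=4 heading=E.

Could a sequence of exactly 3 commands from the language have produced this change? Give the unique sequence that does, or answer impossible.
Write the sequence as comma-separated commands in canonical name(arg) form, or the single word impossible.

arc(left, 3), straight(4), spin(right)

key: running spin(right) before arc(left, 3) would end elsewhere — order is forced
initial: x=-1 y=-3 heading=E
step 1 (arc(left, 3)): x=2 y=0 heading=N
step 2 (straight(4)): x=2 y=4 heading=N
step 3 (spin(right)): x=2 y=4 heading=E
uniquely the one of 64 3-step routes that fits.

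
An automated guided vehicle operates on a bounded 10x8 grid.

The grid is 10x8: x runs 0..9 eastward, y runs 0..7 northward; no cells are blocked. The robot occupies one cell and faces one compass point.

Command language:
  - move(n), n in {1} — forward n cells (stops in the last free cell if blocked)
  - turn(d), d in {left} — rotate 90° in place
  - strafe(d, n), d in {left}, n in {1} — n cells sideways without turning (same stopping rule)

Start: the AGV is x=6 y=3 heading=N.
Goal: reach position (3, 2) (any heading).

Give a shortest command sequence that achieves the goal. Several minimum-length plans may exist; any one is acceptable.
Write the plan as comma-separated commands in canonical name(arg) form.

strafe(left, 1), strafe(left, 1), strafe(left, 1), turn(left), strafe(left, 1)

t0: x=6 y=3 heading=N
t=1 strafe(left, 1) ⇒ x=5 y=3 heading=N
t=2 strafe(left, 1) ⇒ x=4 y=3 heading=N
t=3 strafe(left, 1) ⇒ x=3 y=3 heading=N
t=4 turn(left) ⇒ x=3 y=3 heading=W
t=5 strafe(left, 1) ⇒ x=3 y=2 heading=W
minimal: 5 command(s), checked below 5.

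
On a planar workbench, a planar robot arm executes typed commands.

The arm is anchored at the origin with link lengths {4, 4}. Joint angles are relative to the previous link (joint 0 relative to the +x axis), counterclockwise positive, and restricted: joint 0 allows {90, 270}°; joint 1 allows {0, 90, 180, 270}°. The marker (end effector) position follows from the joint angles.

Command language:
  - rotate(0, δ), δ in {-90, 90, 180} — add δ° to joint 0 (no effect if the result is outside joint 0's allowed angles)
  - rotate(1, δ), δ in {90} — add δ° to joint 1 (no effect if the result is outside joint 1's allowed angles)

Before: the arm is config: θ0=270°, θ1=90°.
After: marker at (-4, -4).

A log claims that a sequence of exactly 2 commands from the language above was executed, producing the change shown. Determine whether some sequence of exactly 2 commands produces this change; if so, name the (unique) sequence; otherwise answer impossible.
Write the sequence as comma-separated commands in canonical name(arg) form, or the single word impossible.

rotate(1, 90), rotate(1, 90)

t0: config: θ0=270°, θ1=90°
t=1 rotate(1, 90) ⇒ config: θ0=270°, θ1=180°
t=2 rotate(1, 90) ⇒ config: θ0=270°, θ1=270°
all 16 alternatives checked — unique.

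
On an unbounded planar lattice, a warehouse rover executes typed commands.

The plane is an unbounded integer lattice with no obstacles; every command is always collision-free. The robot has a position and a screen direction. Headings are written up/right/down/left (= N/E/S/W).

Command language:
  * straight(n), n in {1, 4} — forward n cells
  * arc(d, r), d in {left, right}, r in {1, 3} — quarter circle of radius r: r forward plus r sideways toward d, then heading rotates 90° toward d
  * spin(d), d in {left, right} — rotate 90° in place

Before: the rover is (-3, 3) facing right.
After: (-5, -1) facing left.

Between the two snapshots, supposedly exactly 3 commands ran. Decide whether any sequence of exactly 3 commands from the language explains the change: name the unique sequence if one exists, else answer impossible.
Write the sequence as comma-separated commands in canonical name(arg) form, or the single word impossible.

arc(right, 3), arc(right, 1), straight(4)

key: position moved to (-5,-1) AND the heading swung to W — translation plus rotation needed
initial: (-3, 3) facing right
step 1 (arc(right, 3)): (0, 0) facing down
step 2 (arc(right, 1)): (-1, -1) facing left
step 3 (straight(4)): (-5, -1) facing left
all 512 alternatives checked — unique.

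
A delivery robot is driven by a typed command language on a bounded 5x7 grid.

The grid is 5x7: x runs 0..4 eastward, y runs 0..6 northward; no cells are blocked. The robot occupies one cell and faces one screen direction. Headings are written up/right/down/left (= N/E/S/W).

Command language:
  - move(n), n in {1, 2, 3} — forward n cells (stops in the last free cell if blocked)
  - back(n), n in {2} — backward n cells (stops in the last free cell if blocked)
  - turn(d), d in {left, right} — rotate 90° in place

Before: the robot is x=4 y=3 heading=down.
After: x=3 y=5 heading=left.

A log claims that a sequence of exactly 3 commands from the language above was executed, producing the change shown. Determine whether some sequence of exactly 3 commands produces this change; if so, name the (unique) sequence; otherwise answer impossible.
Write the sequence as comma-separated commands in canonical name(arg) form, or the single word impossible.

back(2), turn(right), move(1)

key: cell and facing (now W) both changed — the 3 commands mix motion and turning
start: x=4 y=3 heading=down
t=1 back(2) ⇒ x=4 y=5 heading=down
t=2 turn(right) ⇒ x=4 y=5 heading=left
t=3 move(1) ⇒ x=3 y=5 heading=left
all 216 alternatives checked — unique.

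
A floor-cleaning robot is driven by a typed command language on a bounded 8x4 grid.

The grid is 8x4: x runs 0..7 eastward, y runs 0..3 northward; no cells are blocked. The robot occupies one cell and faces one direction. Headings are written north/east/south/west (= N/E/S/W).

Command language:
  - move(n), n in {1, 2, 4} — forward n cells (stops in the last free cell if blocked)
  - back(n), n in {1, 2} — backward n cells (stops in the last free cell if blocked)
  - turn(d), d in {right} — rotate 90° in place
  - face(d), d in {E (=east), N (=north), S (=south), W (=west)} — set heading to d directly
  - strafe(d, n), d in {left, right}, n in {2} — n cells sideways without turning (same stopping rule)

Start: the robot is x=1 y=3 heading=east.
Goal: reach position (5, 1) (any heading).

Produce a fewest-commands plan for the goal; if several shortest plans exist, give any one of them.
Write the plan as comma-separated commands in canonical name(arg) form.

strafe(right, 2), move(4)

from: x=1 y=3 heading=east
1. strafe(right, 2) → x=1 y=1 heading=east
2. move(4) → x=5 y=1 heading=east
minimal: 2 command(s), checked below 2.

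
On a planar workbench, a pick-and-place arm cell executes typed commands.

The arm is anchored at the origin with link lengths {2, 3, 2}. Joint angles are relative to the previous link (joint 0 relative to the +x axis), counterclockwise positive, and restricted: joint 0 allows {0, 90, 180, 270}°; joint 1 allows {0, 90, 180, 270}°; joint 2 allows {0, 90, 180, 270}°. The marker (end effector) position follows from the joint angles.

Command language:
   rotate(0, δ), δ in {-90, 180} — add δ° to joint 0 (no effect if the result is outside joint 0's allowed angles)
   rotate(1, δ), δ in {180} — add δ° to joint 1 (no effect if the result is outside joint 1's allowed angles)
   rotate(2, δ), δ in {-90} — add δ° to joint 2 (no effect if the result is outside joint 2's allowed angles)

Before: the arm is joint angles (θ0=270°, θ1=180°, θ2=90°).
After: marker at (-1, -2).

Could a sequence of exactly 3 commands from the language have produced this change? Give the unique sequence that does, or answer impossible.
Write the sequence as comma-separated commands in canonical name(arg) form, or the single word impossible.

rotate(0, -90), rotate(0, -90), rotate(0, -90)

initial: joint angles (θ0=270°, θ1=180°, θ2=90°)
step 1 (rotate(0, -90)): joint angles (θ0=180°, θ1=180°, θ2=90°)
step 2 (rotate(0, -90)): joint angles (θ0=90°, θ1=180°, θ2=90°)
step 3 (rotate(0, -90)): joint angles (θ0=0°, θ1=180°, θ2=90°)
no rival 3-sequence matches.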